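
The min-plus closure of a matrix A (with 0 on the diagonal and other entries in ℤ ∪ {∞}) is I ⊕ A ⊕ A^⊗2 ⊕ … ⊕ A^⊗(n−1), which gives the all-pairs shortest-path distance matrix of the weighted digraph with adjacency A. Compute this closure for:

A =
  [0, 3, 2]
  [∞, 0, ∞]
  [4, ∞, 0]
Closure =
  [0, 3, 2]
  [∞, 0, ∞]
  [4, 7, 0]

This is the Floyd-Warshall all-pairs shortest-path computation. For each intermediate vertex k = 0, 1, …, 2, update dist[i][j] ← min(dist[i][j], dist[i][k] + dist[k][j]). The final matrix gives, for each (i, j), the minimum total weight of any directed path from i to j (possibly empty when i = j).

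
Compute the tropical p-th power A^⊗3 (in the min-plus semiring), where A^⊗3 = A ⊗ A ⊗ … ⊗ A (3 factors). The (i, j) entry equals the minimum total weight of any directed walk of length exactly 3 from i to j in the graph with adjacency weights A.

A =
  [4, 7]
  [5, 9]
A^⊗3 =
  [12, 15]
  [13, 16]

Each entry (A^⊗3)_ij equals the minimum over all length-3 walks i = v_0 → v_1 → … → v_3 = j of Σ_t A[v_t][v_{t+1}]. For example, for (i, j) = (0, 1) we minimise over 4 possible intermediate vertex sequences; the minimum is 15, attained along the walk 0 → 0 → 0 → 1.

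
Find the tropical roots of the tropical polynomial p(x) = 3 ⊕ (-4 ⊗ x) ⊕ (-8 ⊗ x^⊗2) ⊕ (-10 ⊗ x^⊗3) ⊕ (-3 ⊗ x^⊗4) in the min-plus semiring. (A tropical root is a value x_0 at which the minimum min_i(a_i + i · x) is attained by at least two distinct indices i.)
Roots: {-7, 2, 4, 7}

Each tropical root is a break point of the lower envelope of the lines y = a_i + i · x (there are 5 lines, with slopes 0, 1, ..., 4). Only the lines that attain the minimum somewhere contribute to roots; other lines are dominated. Here the surviving (envelope) indices are i = 4, i = 3, i = 2, i = 1, i = 0.
Intersections between consecutive envelope lines give the roots: for adjacent envelope indices i < j the intersection is x = (a_i − a_j) / (j − i). Reading off the sorted break points: {-7, 2, 4, 7}.
Verification: at each break x_0, at least two indices attain the minimum of min_i(a_i + i · x_0).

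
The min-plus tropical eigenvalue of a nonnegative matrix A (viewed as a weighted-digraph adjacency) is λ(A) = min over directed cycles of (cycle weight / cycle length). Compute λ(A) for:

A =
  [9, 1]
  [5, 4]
λ(A) = 3

Enumerate directed cycles and compute their means (weight / length). Sample:
  cycle 0 → 0: weight = 9, length = 1, mean = 9/1 ≈ 9.000
  cycle 1 → 1: weight = 4, length = 1, mean = 4/1 ≈ 4.000
  cycle 0 → 1 → 0: weight = 6, length = 2, mean = 6/2 ≈ 3.000
  cycle 1 → 0 → 1: weight = 6, length = 2, mean = 6/2 ≈ 3.000
Minimum mean = 3.000, attained e.g. along the cycle 0 → 1 → 0 with weight 6 and length 2. So λ(A) = 6/2 = 3.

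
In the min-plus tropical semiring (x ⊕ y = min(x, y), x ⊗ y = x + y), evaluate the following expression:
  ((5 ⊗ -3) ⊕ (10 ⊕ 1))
((5 ⊗ -3) ⊕ (10 ⊕ 1)) = 1

Expand innermost to outermost. Recall ⊕ takes the minimum of its arguments and ⊗ takes their sum. Working out the expression ((5 ⊗ -3) ⊕ (10 ⊕ 1)) gives 1.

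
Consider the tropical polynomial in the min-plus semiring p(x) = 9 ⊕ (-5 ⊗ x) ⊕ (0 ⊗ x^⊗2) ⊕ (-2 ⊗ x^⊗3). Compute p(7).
p(7) = 2

A tropical monomial a ⊗ x^⊗i evaluates to a + i · x. Evaluating each term at x = 7:
  Term 0 contributes 9 + 0 · 7 = 9
  Term 1 contributes -5 + 1 · 7 = 2
  Term 2 contributes 0 + 2 · 7 = 14
  Term 3 contributes -2 + 3 · 7 = 19
p(7) = ⊕ of these = min[9, 2, 14, 19] = 2.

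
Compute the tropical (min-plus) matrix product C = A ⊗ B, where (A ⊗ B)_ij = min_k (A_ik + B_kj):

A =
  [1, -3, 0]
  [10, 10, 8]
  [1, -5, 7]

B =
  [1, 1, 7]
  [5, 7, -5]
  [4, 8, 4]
A ⊗ B =
  [2, 2, -8]
  [11, 11, 5]
  [0, 2, -10]

Apply the min-plus product entry-by-entry:
  C[0][0] = min over k of (A[0][0] + B[0][0] = 1 + 1 = 2, A[0][1] + B[1][0] = -3 + 5 = 2, A[0][2] + B[2][0] = 0 + 4 = 4) = 2 (attained at k = 0)
  C[0][1] = min over k of (A[0][0] + B[0][1] = 1 + 1 = 2, A[0][1] + B[1][1] = -3 + 7 = 4, A[0][2] + B[2][1] = 0 + 8 = 8) = 2 (attained at k = 0)
  C[0][2] = min over k of (A[0][0] + B[0][2] = 1 + 7 = 8, A[0][1] + B[1][2] = -3 + -5 = -8, A[0][2] + B[2][2] = 0 + 4 = 4) = -8 (attained at k = 1)
  C[1][0] = min over k of (A[1][0] + B[0][0] = 10 + 1 = 11, A[1][1] + B[1][0] = 10 + 5 = 15, A[1][2] + B[2][0] = 8 + 4 = 12) = 11 (attained at k = 0)
  C[1][1] = min over k of (A[1][0] + B[0][1] = 10 + 1 = 11, A[1][1] + B[1][1] = 10 + 7 = 17, A[1][2] + B[2][1] = 8 + 8 = 16) = 11 (attained at k = 0)
  C[1][2] = min over k of (A[1][0] + B[0][2] = 10 + 7 = 17, A[1][1] + B[1][2] = 10 + -5 = 5, A[1][2] + B[2][2] = 8 + 4 = 12) = 5 (attained at k = 1)
  C[2][0] = min over k of (A[2][0] + B[0][0] = 1 + 1 = 2, A[2][1] + B[1][0] = -5 + 5 = 0, A[2][2] + B[2][0] = 7 + 4 = 11) = 0 (attained at k = 1)
  C[2][1] = min over k of (A[2][0] + B[0][1] = 1 + 1 = 2, A[2][1] + B[1][1] = -5 + 7 = 2, A[2][2] + B[2][1] = 7 + 8 = 15) = 2 (attained at k = 0)
  C[2][2] = min over k of (A[2][0] + B[0][2] = 1 + 7 = 8, A[2][1] + B[1][2] = -5 + -5 = -10, A[2][2] + B[2][2] = 7 + 4 = 11) = -10 (attained at k = 1)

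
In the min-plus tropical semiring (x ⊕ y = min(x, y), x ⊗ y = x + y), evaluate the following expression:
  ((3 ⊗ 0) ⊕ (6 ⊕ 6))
((3 ⊗ 0) ⊕ (6 ⊕ 6)) = 3

Expand innermost to outermost. Recall ⊕ takes the minimum of its arguments and ⊗ takes their sum. Working out the expression ((3 ⊗ 0) ⊕ (6 ⊕ 6)) gives 3.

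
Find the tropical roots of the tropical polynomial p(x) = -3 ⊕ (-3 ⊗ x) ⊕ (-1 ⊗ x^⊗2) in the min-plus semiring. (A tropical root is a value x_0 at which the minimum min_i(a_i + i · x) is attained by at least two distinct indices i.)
Roots: {-2, 0}

Each tropical root is a break point of the lower envelope of the lines y = a_i + i · x (there are 3 lines, with slopes 0, 1, ..., 2). Only the lines that attain the minimum somewhere contribute to roots; other lines are dominated. Here the surviving (envelope) indices are i = 2, i = 1, i = 0.
Intersections between consecutive envelope lines give the roots: for adjacent envelope indices i < j the intersection is x = (a_i − a_j) / (j − i). Reading off the sorted break points: {-2, 0}.
Verification: at each break x_0, at least two indices attain the minimum of min_i(a_i + i · x_0).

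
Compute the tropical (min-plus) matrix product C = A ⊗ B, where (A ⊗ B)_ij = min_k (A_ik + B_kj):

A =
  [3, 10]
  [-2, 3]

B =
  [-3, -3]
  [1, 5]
A ⊗ B =
  [0, 0]
  [-5, -5]

Apply the min-plus product entry-by-entry:
  C[0][0] = min over k of (A[0][0] + B[0][0] = 3 + -3 = 0, A[0][1] + B[1][0] = 10 + 1 = 11) = 0 (attained at k = 0)
  C[0][1] = min over k of (A[0][0] + B[0][1] = 3 + -3 = 0, A[0][1] + B[1][1] = 10 + 5 = 15) = 0 (attained at k = 0)
  C[1][0] = min over k of (A[1][0] + B[0][0] = -2 + -3 = -5, A[1][1] + B[1][0] = 3 + 1 = 4) = -5 (attained at k = 0)
  C[1][1] = min over k of (A[1][0] + B[0][1] = -2 + -3 = -5, A[1][1] + B[1][1] = 3 + 5 = 8) = -5 (attained at k = 0)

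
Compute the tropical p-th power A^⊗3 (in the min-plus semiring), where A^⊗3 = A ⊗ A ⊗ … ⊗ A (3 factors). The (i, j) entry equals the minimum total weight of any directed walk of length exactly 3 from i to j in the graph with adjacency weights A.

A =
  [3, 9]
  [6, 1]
A^⊗3 =
  [9, 11]
  [8, 3]

Each entry (A^⊗3)_ij equals the minimum over all length-3 walks i = v_0 → v_1 → … → v_3 = j of Σ_t A[v_t][v_{t+1}]. For example, for (i, j) = (0, 1) we minimise over 4 possible intermediate vertex sequences; the minimum is 11, attained along the walk 0 → 1 → 1 → 1.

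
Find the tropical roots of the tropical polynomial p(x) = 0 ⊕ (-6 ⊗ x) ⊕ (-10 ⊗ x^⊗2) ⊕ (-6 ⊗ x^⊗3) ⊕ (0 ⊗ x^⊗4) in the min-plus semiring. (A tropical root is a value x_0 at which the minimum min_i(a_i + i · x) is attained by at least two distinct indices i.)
Roots: {-6, -4, 4, 6}

Each tropical root is a break point of the lower envelope of the lines y = a_i + i · x (there are 5 lines, with slopes 0, 1, ..., 4). Only the lines that attain the minimum somewhere contribute to roots; other lines are dominated. Here the surviving (envelope) indices are i = 4, i = 3, i = 2, i = 1, i = 0.
Intersections between consecutive envelope lines give the roots: for adjacent envelope indices i < j the intersection is x = (a_i − a_j) / (j − i). Reading off the sorted break points: {-6, -4, 4, 6}.
Verification: at each break x_0, at least two indices attain the minimum of min_i(a_i + i · x_0).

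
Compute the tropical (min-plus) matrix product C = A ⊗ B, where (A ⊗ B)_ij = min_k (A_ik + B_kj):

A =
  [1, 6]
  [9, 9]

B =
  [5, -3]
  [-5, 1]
A ⊗ B =
  [1, -2]
  [4, 6]

Apply the min-plus product entry-by-entry:
  C[0][0] = min over k of (A[0][0] + B[0][0] = 1 + 5 = 6, A[0][1] + B[1][0] = 6 + -5 = 1) = 1 (attained at k = 1)
  C[0][1] = min over k of (A[0][0] + B[0][1] = 1 + -3 = -2, A[0][1] + B[1][1] = 6 + 1 = 7) = -2 (attained at k = 0)
  C[1][0] = min over k of (A[1][0] + B[0][0] = 9 + 5 = 14, A[1][1] + B[1][0] = 9 + -5 = 4) = 4 (attained at k = 1)
  C[1][1] = min over k of (A[1][0] + B[0][1] = 9 + -3 = 6, A[1][1] + B[1][1] = 9 + 1 = 10) = 6 (attained at k = 0)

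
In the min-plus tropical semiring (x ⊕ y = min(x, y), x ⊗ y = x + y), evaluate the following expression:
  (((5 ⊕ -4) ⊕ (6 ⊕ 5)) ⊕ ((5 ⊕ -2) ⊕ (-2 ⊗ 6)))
(((5 ⊕ -4) ⊕ (6 ⊕ 5)) ⊕ ((5 ⊕ -2) ⊕ (-2 ⊗ 6))) = -4

Expand innermost to outermost. Recall ⊕ takes the minimum of its arguments and ⊗ takes their sum. Working out the expression (((5 ⊕ -4) ⊕ (6 ⊕ 5)) ⊕ ((5 ⊕ -2) ⊕ (-2 ⊗ 6))) gives -4.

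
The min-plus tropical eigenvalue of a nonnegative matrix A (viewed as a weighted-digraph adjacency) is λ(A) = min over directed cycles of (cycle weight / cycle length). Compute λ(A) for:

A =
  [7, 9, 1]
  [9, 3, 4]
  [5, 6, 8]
λ(A) = 3

Enumerate directed cycles and compute their means (weight / length). Sample:
  cycle 0 → 0: weight = 7, length = 1, mean = 7/1 ≈ 7.000
  cycle 1 → 1: weight = 3, length = 1, mean = 3/1 ≈ 3.000
  cycle 2 → 2: weight = 8, length = 1, mean = 8/1 ≈ 8.000
  cycle 0 → 1 → 0: weight = 18, length = 2, mean = 18/2 ≈ 9.000
  cycle 0 → 2 → 0: weight = 6, length = 2, mean = 6/2 ≈ 3.000
  cycle 1 → 0 → 1: weight = 18, length = 2, mean = 18/2 ≈ 9.000
Minimum mean = 3.000, attained e.g. along the cycle 1 → 1 with weight 3 and length 1. So λ(A) = 3/1 = 3.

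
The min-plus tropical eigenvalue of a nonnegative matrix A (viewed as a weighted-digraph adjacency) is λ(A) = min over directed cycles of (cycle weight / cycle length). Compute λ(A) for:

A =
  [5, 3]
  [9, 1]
λ(A) = 1

Enumerate directed cycles and compute their means (weight / length). Sample:
  cycle 0 → 0: weight = 5, length = 1, mean = 5/1 ≈ 5.000
  cycle 1 → 1: weight = 1, length = 1, mean = 1/1 ≈ 1.000
  cycle 0 → 1 → 0: weight = 12, length = 2, mean = 12/2 ≈ 6.000
  cycle 1 → 0 → 1: weight = 12, length = 2, mean = 12/2 ≈ 6.000
Minimum mean = 1.000, attained e.g. along the cycle 1 → 1 with weight 1 and length 1. So λ(A) = 1/1 = 1.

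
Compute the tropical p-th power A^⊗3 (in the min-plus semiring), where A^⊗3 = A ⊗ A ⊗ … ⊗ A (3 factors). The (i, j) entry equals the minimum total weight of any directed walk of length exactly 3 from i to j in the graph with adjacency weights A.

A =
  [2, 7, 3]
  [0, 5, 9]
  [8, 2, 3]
A^⊗3 =
  [5, 7, 7]
  [4, 5, 5]
  [4, 8, 5]

Each entry (A^⊗3)_ij equals the minimum over all length-3 walks i = v_0 → v_1 → … → v_3 = j of Σ_t A[v_t][v_{t+1}]. For example, for (i, j) = (0, 2) we minimise over 9 possible intermediate vertex sequences; the minimum is 7, attained along the walk 0 → 0 → 0 → 2.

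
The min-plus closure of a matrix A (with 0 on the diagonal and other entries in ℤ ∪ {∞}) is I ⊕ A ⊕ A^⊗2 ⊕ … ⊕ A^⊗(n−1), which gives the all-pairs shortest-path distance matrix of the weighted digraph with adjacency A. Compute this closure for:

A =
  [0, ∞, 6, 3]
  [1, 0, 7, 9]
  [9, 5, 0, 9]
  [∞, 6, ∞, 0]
Closure =
  [0, 9, 6, 3]
  [1, 0, 7, 4]
  [6, 5, 0, 9]
  [7, 6, 13, 0]

This is the Floyd-Warshall all-pairs shortest-path computation. For each intermediate vertex k = 0, 1, …, 3, update dist[i][j] ← min(dist[i][j], dist[i][k] + dist[k][j]). The final matrix gives, for each (i, j), the minimum total weight of any directed path from i to j (possibly empty when i = j).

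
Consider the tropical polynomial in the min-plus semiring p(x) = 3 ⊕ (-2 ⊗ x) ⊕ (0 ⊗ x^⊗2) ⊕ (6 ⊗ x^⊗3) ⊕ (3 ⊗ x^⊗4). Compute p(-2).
p(-2) = -5

A tropical monomial a ⊗ x^⊗i evaluates to a + i · x. Evaluating each term at x = -2:
  Term 0 contributes 3 + 0 · -2 = 3
  Term 1 contributes -2 + 1 · -2 = -4
  Term 2 contributes 0 + 2 · -2 = -4
  Term 3 contributes 6 + 3 · -2 = 0
  Term 4 contributes 3 + 4 · -2 = -5
p(-2) = ⊕ of these = min[3, -4, -4, 0, -5] = -5.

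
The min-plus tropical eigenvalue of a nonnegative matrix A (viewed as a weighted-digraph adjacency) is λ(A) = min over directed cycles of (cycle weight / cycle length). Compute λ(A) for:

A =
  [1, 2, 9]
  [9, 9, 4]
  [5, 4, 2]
λ(A) = 1

Enumerate directed cycles and compute their means (weight / length). Sample:
  cycle 0 → 0: weight = 1, length = 1, mean = 1/1 ≈ 1.000
  cycle 1 → 1: weight = 9, length = 1, mean = 9/1 ≈ 9.000
  cycle 2 → 2: weight = 2, length = 1, mean = 2/1 ≈ 2.000
  cycle 0 → 1 → 0: weight = 11, length = 2, mean = 11/2 ≈ 5.500
  cycle 0 → 2 → 0: weight = 14, length = 2, mean = 14/2 ≈ 7.000
  cycle 1 → 0 → 1: weight = 11, length = 2, mean = 11/2 ≈ 5.500
Minimum mean = 1.000, attained e.g. along the cycle 0 → 0 with weight 1 and length 1. So λ(A) = 1/1 = 1.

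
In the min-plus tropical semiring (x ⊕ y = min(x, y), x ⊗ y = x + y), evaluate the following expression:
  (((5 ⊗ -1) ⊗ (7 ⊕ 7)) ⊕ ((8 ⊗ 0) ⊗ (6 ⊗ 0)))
(((5 ⊗ -1) ⊗ (7 ⊕ 7)) ⊕ ((8 ⊗ 0) ⊗ (6 ⊗ 0))) = 11

Expand innermost to outermost. Recall ⊕ takes the minimum of its arguments and ⊗ takes their sum. Working out the expression (((5 ⊗ -1) ⊗ (7 ⊕ 7)) ⊕ ((8 ⊗ 0) ⊗ (6 ⊗ 0))) gives 11.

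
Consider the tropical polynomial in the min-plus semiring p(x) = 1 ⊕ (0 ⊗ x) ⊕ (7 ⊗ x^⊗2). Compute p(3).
p(3) = 1

A tropical monomial a ⊗ x^⊗i evaluates to a + i · x. Evaluating each term at x = 3:
  Term 0 contributes 1 + 0 · 3 = 1
  Term 1 contributes 0 + 1 · 3 = 3
  Term 2 contributes 7 + 2 · 3 = 13
p(3) = ⊕ of these = min[1, 3, 13] = 1.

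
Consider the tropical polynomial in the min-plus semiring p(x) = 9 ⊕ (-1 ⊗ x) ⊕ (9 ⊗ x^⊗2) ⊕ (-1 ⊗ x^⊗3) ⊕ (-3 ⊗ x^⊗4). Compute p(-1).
p(-1) = -7

A tropical monomial a ⊗ x^⊗i evaluates to a + i · x. Evaluating each term at x = -1:
  Term 0 contributes 9 + 0 · -1 = 9
  Term 1 contributes -1 + 1 · -1 = -2
  Term 2 contributes 9 + 2 · -1 = 7
  Term 3 contributes -1 + 3 · -1 = -4
  Term 4 contributes -3 + 4 · -1 = -7
p(-1) = ⊕ of these = min[9, -2, 7, -4, -7] = -7.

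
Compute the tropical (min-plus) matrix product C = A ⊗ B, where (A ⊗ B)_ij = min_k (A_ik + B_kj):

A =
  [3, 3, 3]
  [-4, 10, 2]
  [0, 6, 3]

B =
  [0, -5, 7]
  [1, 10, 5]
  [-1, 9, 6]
A ⊗ B =
  [2, -2, 8]
  [-4, -9, 3]
  [0, -5, 7]

Apply the min-plus product entry-by-entry:
  C[0][0] = min over k of (A[0][0] + B[0][0] = 3 + 0 = 3, A[0][1] + B[1][0] = 3 + 1 = 4, A[0][2] + B[2][0] = 3 + -1 = 2) = 2 (attained at k = 2)
  C[0][1] = min over k of (A[0][0] + B[0][1] = 3 + -5 = -2, A[0][1] + B[1][1] = 3 + 10 = 13, A[0][2] + B[2][1] = 3 + 9 = 12) = -2 (attained at k = 0)
  C[0][2] = min over k of (A[0][0] + B[0][2] = 3 + 7 = 10, A[0][1] + B[1][2] = 3 + 5 = 8, A[0][2] + B[2][2] = 3 + 6 = 9) = 8 (attained at k = 1)
  C[1][0] = min over k of (A[1][0] + B[0][0] = -4 + 0 = -4, A[1][1] + B[1][0] = 10 + 1 = 11, A[1][2] + B[2][0] = 2 + -1 = 1) = -4 (attained at k = 0)
  C[1][1] = min over k of (A[1][0] + B[0][1] = -4 + -5 = -9, A[1][1] + B[1][1] = 10 + 10 = 20, A[1][2] + B[2][1] = 2 + 9 = 11) = -9 (attained at k = 0)
  C[1][2] = min over k of (A[1][0] + B[0][2] = -4 + 7 = 3, A[1][1] + B[1][2] = 10 + 5 = 15, A[1][2] + B[2][2] = 2 + 6 = 8) = 3 (attained at k = 0)
  C[2][0] = min over k of (A[2][0] + B[0][0] = 0 + 0 = 0, A[2][1] + B[1][0] = 6 + 1 = 7, A[2][2] + B[2][0] = 3 + -1 = 2) = 0 (attained at k = 0)
  C[2][1] = min over k of (A[2][0] + B[0][1] = 0 + -5 = -5, A[2][1] + B[1][1] = 6 + 10 = 16, A[2][2] + B[2][1] = 3 + 9 = 12) = -5 (attained at k = 0)
  C[2][2] = min over k of (A[2][0] + B[0][2] = 0 + 7 = 7, A[2][1] + B[1][2] = 6 + 5 = 11, A[2][2] + B[2][2] = 3 + 6 = 9) = 7 (attained at k = 0)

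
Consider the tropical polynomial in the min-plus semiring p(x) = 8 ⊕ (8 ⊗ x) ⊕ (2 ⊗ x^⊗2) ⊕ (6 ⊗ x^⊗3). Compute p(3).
p(3) = 8

A tropical monomial a ⊗ x^⊗i evaluates to a + i · x. Evaluating each term at x = 3:
  Term 0 contributes 8 + 0 · 3 = 8
  Term 1 contributes 8 + 1 · 3 = 11
  Term 2 contributes 2 + 2 · 3 = 8
  Term 3 contributes 6 + 3 · 3 = 15
p(3) = ⊕ of these = min[8, 11, 8, 15] = 8.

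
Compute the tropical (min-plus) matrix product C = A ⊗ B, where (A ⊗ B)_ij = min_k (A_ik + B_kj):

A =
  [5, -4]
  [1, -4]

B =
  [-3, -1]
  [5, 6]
A ⊗ B =
  [1, 2]
  [-2, 0]

Apply the min-plus product entry-by-entry:
  C[0][0] = min over k of (A[0][0] + B[0][0] = 5 + -3 = 2, A[0][1] + B[1][0] = -4 + 5 = 1) = 1 (attained at k = 1)
  C[0][1] = min over k of (A[0][0] + B[0][1] = 5 + -1 = 4, A[0][1] + B[1][1] = -4 + 6 = 2) = 2 (attained at k = 1)
  C[1][0] = min over k of (A[1][0] + B[0][0] = 1 + -3 = -2, A[1][1] + B[1][0] = -4 + 5 = 1) = -2 (attained at k = 0)
  C[1][1] = min over k of (A[1][0] + B[0][1] = 1 + -1 = 0, A[1][1] + B[1][1] = -4 + 6 = 2) = 0 (attained at k = 0)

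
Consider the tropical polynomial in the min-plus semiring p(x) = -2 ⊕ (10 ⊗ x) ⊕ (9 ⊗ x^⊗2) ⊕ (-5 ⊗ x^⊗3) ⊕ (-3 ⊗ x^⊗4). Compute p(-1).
p(-1) = -8

A tropical monomial a ⊗ x^⊗i evaluates to a + i · x. Evaluating each term at x = -1:
  Term 0 contributes -2 + 0 · -1 = -2
  Term 1 contributes 10 + 1 · -1 = 9
  Term 2 contributes 9 + 2 · -1 = 7
  Term 3 contributes -5 + 3 · -1 = -8
  Term 4 contributes -3 + 4 · -1 = -7
p(-1) = ⊕ of these = min[-2, 9, 7, -8, -7] = -8.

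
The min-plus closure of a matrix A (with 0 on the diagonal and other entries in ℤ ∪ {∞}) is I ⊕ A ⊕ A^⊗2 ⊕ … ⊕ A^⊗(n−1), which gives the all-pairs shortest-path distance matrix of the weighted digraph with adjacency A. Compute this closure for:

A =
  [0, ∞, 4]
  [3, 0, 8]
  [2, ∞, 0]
Closure =
  [0, ∞, 4]
  [3, 0, 7]
  [2, ∞, 0]

This is the Floyd-Warshall all-pairs shortest-path computation. For each intermediate vertex k = 0, 1, …, 2, update dist[i][j] ← min(dist[i][j], dist[i][k] + dist[k][j]). The final matrix gives, for each (i, j), the minimum total weight of any directed path from i to j (possibly empty when i = j).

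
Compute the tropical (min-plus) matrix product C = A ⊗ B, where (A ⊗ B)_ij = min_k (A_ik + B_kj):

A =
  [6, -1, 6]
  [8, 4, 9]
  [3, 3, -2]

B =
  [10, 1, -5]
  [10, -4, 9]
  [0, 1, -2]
A ⊗ B =
  [6, -5, 1]
  [9, 0, 3]
  [-2, -1, -4]

Apply the min-plus product entry-by-entry:
  C[0][0] = min over k of (A[0][0] + B[0][0] = 6 + 10 = 16, A[0][1] + B[1][0] = -1 + 10 = 9, A[0][2] + B[2][0] = 6 + 0 = 6) = 6 (attained at k = 2)
  C[0][1] = min over k of (A[0][0] + B[0][1] = 6 + 1 = 7, A[0][1] + B[1][1] = -1 + -4 = -5, A[0][2] + B[2][1] = 6 + 1 = 7) = -5 (attained at k = 1)
  C[0][2] = min over k of (A[0][0] + B[0][2] = 6 + -5 = 1, A[0][1] + B[1][2] = -1 + 9 = 8, A[0][2] + B[2][2] = 6 + -2 = 4) = 1 (attained at k = 0)
  C[1][0] = min over k of (A[1][0] + B[0][0] = 8 + 10 = 18, A[1][1] + B[1][0] = 4 + 10 = 14, A[1][2] + B[2][0] = 9 + 0 = 9) = 9 (attained at k = 2)
  C[1][1] = min over k of (A[1][0] + B[0][1] = 8 + 1 = 9, A[1][1] + B[1][1] = 4 + -4 = 0, A[1][2] + B[2][1] = 9 + 1 = 10) = 0 (attained at k = 1)
  C[1][2] = min over k of (A[1][0] + B[0][2] = 8 + -5 = 3, A[1][1] + B[1][2] = 4 + 9 = 13, A[1][2] + B[2][2] = 9 + -2 = 7) = 3 (attained at k = 0)
  C[2][0] = min over k of (A[2][0] + B[0][0] = 3 + 10 = 13, A[2][1] + B[1][0] = 3 + 10 = 13, A[2][2] + B[2][0] = -2 + 0 = -2) = -2 (attained at k = 2)
  C[2][1] = min over k of (A[2][0] + B[0][1] = 3 + 1 = 4, A[2][1] + B[1][1] = 3 + -4 = -1, A[2][2] + B[2][1] = -2 + 1 = -1) = -1 (attained at k = 1)
  C[2][2] = min over k of (A[2][0] + B[0][2] = 3 + -5 = -2, A[2][1] + B[1][2] = 3 + 9 = 12, A[2][2] + B[2][2] = -2 + -2 = -4) = -4 (attained at k = 2)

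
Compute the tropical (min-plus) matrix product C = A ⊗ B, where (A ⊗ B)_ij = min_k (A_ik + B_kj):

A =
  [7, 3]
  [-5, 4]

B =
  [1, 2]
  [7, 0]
A ⊗ B =
  [8, 3]
  [-4, -3]

Apply the min-plus product entry-by-entry:
  C[0][0] = min over k of (A[0][0] + B[0][0] = 7 + 1 = 8, A[0][1] + B[1][0] = 3 + 7 = 10) = 8 (attained at k = 0)
  C[0][1] = min over k of (A[0][0] + B[0][1] = 7 + 2 = 9, A[0][1] + B[1][1] = 3 + 0 = 3) = 3 (attained at k = 1)
  C[1][0] = min over k of (A[1][0] + B[0][0] = -5 + 1 = -4, A[1][1] + B[1][0] = 4 + 7 = 11) = -4 (attained at k = 0)
  C[1][1] = min over k of (A[1][0] + B[0][1] = -5 + 2 = -3, A[1][1] + B[1][1] = 4 + 0 = 4) = -3 (attained at k = 0)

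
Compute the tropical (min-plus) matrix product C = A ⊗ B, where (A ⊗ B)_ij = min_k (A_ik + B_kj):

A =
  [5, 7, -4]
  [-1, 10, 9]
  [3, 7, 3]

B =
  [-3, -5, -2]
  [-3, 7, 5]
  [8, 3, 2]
A ⊗ B =
  [2, -1, -2]
  [-4, -6, -3]
  [0, -2, 1]

Apply the min-plus product entry-by-entry:
  C[0][0] = min over k of (A[0][0] + B[0][0] = 5 + -3 = 2, A[0][1] + B[1][0] = 7 + -3 = 4, A[0][2] + B[2][0] = -4 + 8 = 4) = 2 (attained at k = 0)
  C[0][1] = min over k of (A[0][0] + B[0][1] = 5 + -5 = 0, A[0][1] + B[1][1] = 7 + 7 = 14, A[0][2] + B[2][1] = -4 + 3 = -1) = -1 (attained at k = 2)
  C[0][2] = min over k of (A[0][0] + B[0][2] = 5 + -2 = 3, A[0][1] + B[1][2] = 7 + 5 = 12, A[0][2] + B[2][2] = -4 + 2 = -2) = -2 (attained at k = 2)
  C[1][0] = min over k of (A[1][0] + B[0][0] = -1 + -3 = -4, A[1][1] + B[1][0] = 10 + -3 = 7, A[1][2] + B[2][0] = 9 + 8 = 17) = -4 (attained at k = 0)
  C[1][1] = min over k of (A[1][0] + B[0][1] = -1 + -5 = -6, A[1][1] + B[1][1] = 10 + 7 = 17, A[1][2] + B[2][1] = 9 + 3 = 12) = -6 (attained at k = 0)
  C[1][2] = min over k of (A[1][0] + B[0][2] = -1 + -2 = -3, A[1][1] + B[1][2] = 10 + 5 = 15, A[1][2] + B[2][2] = 9 + 2 = 11) = -3 (attained at k = 0)
  C[2][0] = min over k of (A[2][0] + B[0][0] = 3 + -3 = 0, A[2][1] + B[1][0] = 7 + -3 = 4, A[2][2] + B[2][0] = 3 + 8 = 11) = 0 (attained at k = 0)
  C[2][1] = min over k of (A[2][0] + B[0][1] = 3 + -5 = -2, A[2][1] + B[1][1] = 7 + 7 = 14, A[2][2] + B[2][1] = 3 + 3 = 6) = -2 (attained at k = 0)
  C[2][2] = min over k of (A[2][0] + B[0][2] = 3 + -2 = 1, A[2][1] + B[1][2] = 7 + 5 = 12, A[2][2] + B[2][2] = 3 + 2 = 5) = 1 (attained at k = 0)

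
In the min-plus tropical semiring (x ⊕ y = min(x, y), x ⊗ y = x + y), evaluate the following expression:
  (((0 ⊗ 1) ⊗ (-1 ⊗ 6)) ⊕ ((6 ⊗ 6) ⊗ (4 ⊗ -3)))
(((0 ⊗ 1) ⊗ (-1 ⊗ 6)) ⊕ ((6 ⊗ 6) ⊗ (4 ⊗ -3))) = 6

Expand innermost to outermost. Recall ⊕ takes the minimum of its arguments and ⊗ takes their sum. Working out the expression (((0 ⊗ 1) ⊗ (-1 ⊗ 6)) ⊕ ((6 ⊗ 6) ⊗ (4 ⊗ -3))) gives 6.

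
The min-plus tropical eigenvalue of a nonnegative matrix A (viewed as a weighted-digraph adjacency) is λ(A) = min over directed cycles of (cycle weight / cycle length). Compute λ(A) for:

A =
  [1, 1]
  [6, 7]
λ(A) = 1

Enumerate directed cycles and compute their means (weight / length). Sample:
  cycle 0 → 0: weight = 1, length = 1, mean = 1/1 ≈ 1.000
  cycle 1 → 1: weight = 7, length = 1, mean = 7/1 ≈ 7.000
  cycle 0 → 1 → 0: weight = 7, length = 2, mean = 7/2 ≈ 3.500
  cycle 1 → 0 → 1: weight = 7, length = 2, mean = 7/2 ≈ 3.500
Minimum mean = 1.000, attained e.g. along the cycle 0 → 0 with weight 1 and length 1. So λ(A) = 1/1 = 1.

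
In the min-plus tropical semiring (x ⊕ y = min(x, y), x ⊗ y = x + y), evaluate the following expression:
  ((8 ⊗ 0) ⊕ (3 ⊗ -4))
((8 ⊗ 0) ⊕ (3 ⊗ -4)) = -1

Expand innermost to outermost. Recall ⊕ takes the minimum of its arguments and ⊗ takes their sum. Working out the expression ((8 ⊗ 0) ⊕ (3 ⊗ -4)) gives -1.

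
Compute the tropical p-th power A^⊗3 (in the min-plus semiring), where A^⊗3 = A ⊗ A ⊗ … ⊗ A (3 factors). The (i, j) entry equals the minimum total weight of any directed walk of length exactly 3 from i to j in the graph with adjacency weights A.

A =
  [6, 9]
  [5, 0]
A^⊗3 =
  [14, 9]
  [5, 0]

Each entry (A^⊗3)_ij equals the minimum over all length-3 walks i = v_0 → v_1 → … → v_3 = j of Σ_t A[v_t][v_{t+1}]. For example, for (i, j) = (0, 1) we minimise over 4 possible intermediate vertex sequences; the minimum is 9, attained along the walk 0 → 1 → 1 → 1.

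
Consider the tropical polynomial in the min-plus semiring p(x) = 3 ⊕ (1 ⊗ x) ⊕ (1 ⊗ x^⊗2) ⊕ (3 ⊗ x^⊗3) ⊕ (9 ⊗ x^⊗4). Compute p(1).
p(1) = 2

A tropical monomial a ⊗ x^⊗i evaluates to a + i · x. Evaluating each term at x = 1:
  Term 0 contributes 3 + 0 · 1 = 3
  Term 1 contributes 1 + 1 · 1 = 2
  Term 2 contributes 1 + 2 · 1 = 3
  Term 3 contributes 3 + 3 · 1 = 6
  Term 4 contributes 9 + 4 · 1 = 13
p(1) = ⊕ of these = min[3, 2, 3, 6, 13] = 2.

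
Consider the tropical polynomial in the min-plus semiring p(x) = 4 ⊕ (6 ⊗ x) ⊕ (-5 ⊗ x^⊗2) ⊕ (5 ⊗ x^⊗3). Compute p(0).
p(0) = -5

A tropical monomial a ⊗ x^⊗i evaluates to a + i · x. Evaluating each term at x = 0:
  Term 0 contributes 4 + 0 · 0 = 4
  Term 1 contributes 6 + 1 · 0 = 6
  Term 2 contributes -5 + 2 · 0 = -5
  Term 3 contributes 5 + 3 · 0 = 5
p(0) = ⊕ of these = min[4, 6, -5, 5] = -5.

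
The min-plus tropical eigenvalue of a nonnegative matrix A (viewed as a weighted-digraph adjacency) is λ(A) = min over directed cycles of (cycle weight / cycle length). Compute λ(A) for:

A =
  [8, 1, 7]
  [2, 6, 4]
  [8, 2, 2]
λ(A) = 3/2

Enumerate directed cycles and compute their means (weight / length). Sample:
  cycle 0 → 0: weight = 8, length = 1, mean = 8/1 ≈ 8.000
  cycle 1 → 1: weight = 6, length = 1, mean = 6/1 ≈ 6.000
  cycle 2 → 2: weight = 2, length = 1, mean = 2/1 ≈ 2.000
  cycle 0 → 1 → 0: weight = 3, length = 2, mean = 3/2 ≈ 1.500
  cycle 0 → 2 → 0: weight = 15, length = 2, mean = 15/2 ≈ 7.500
  cycle 1 → 0 → 1: weight = 3, length = 2, mean = 3/2 ≈ 1.500
Minimum mean = 1.500, attained e.g. along the cycle 0 → 1 → 0 with weight 3 and length 2. So λ(A) = 3/2 = 3/2.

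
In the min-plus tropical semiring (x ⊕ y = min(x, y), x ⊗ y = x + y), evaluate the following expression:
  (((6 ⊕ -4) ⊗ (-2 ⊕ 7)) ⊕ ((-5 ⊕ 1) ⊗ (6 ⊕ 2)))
(((6 ⊕ -4) ⊗ (-2 ⊕ 7)) ⊕ ((-5 ⊕ 1) ⊗ (6 ⊕ 2))) = -6

Expand innermost to outermost. Recall ⊕ takes the minimum of its arguments and ⊗ takes their sum. Working out the expression (((6 ⊕ -4) ⊗ (-2 ⊕ 7)) ⊕ ((-5 ⊕ 1) ⊗ (6 ⊕ 2))) gives -6.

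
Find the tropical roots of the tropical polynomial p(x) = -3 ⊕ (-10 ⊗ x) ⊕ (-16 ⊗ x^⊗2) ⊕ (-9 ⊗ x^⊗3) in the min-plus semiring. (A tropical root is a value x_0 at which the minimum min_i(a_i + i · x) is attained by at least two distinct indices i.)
Roots: {-7, 6, 7}

Each tropical root is a break point of the lower envelope of the lines y = a_i + i · x (there are 4 lines, with slopes 0, 1, ..., 3). Only the lines that attain the minimum somewhere contribute to roots; other lines are dominated. Here the surviving (envelope) indices are i = 3, i = 2, i = 1, i = 0.
Intersections between consecutive envelope lines give the roots: for adjacent envelope indices i < j the intersection is x = (a_i − a_j) / (j − i). Reading off the sorted break points: {-7, 6, 7}.
Verification: at each break x_0, at least two indices attain the minimum of min_i(a_i + i · x_0).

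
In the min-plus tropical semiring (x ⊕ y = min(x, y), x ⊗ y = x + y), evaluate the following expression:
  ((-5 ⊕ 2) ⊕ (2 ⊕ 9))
((-5 ⊕ 2) ⊕ (2 ⊕ 9)) = -5

Expand innermost to outermost. Recall ⊕ takes the minimum of its arguments and ⊗ takes their sum. Working out the expression ((-5 ⊕ 2) ⊕ (2 ⊕ 9)) gives -5.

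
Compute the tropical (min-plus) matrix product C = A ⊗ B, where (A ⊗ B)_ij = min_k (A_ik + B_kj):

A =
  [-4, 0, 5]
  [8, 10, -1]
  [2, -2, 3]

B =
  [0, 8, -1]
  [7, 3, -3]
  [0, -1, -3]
A ⊗ B =
  [-4, 3, -5]
  [-1, -2, -4]
  [2, 1, -5]

Apply the min-plus product entry-by-entry:
  C[0][0] = min over k of (A[0][0] + B[0][0] = -4 + 0 = -4, A[0][1] + B[1][0] = 0 + 7 = 7, A[0][2] + B[2][0] = 5 + 0 = 5) = -4 (attained at k = 0)
  C[0][1] = min over k of (A[0][0] + B[0][1] = -4 + 8 = 4, A[0][1] + B[1][1] = 0 + 3 = 3, A[0][2] + B[2][1] = 5 + -1 = 4) = 3 (attained at k = 1)
  C[0][2] = min over k of (A[0][0] + B[0][2] = -4 + -1 = -5, A[0][1] + B[1][2] = 0 + -3 = -3, A[0][2] + B[2][2] = 5 + -3 = 2) = -5 (attained at k = 0)
  C[1][0] = min over k of (A[1][0] + B[0][0] = 8 + 0 = 8, A[1][1] + B[1][0] = 10 + 7 = 17, A[1][2] + B[2][0] = -1 + 0 = -1) = -1 (attained at k = 2)
  C[1][1] = min over k of (A[1][0] + B[0][1] = 8 + 8 = 16, A[1][1] + B[1][1] = 10 + 3 = 13, A[1][2] + B[2][1] = -1 + -1 = -2) = -2 (attained at k = 2)
  C[1][2] = min over k of (A[1][0] + B[0][2] = 8 + -1 = 7, A[1][1] + B[1][2] = 10 + -3 = 7, A[1][2] + B[2][2] = -1 + -3 = -4) = -4 (attained at k = 2)
  C[2][0] = min over k of (A[2][0] + B[0][0] = 2 + 0 = 2, A[2][1] + B[1][0] = -2 + 7 = 5, A[2][2] + B[2][0] = 3 + 0 = 3) = 2 (attained at k = 0)
  C[2][1] = min over k of (A[2][0] + B[0][1] = 2 + 8 = 10, A[2][1] + B[1][1] = -2 + 3 = 1, A[2][2] + B[2][1] = 3 + -1 = 2) = 1 (attained at k = 1)
  C[2][2] = min over k of (A[2][0] + B[0][2] = 2 + -1 = 1, A[2][1] + B[1][2] = -2 + -3 = -5, A[2][2] + B[2][2] = 3 + -3 = 0) = -5 (attained at k = 1)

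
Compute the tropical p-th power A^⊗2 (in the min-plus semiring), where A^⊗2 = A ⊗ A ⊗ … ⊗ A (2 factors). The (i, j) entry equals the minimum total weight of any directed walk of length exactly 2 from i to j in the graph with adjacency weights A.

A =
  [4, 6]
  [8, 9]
A^⊗2 =
  [8, 10]
  [12, 14]

Each entry (A^⊗2)_ij equals the minimum over all length-2 walks i = v_0 → v_1 → … → v_2 = j of Σ_t A[v_t][v_{t+1}]. For example, for (i, j) = (0, 1) we minimise over 2 possible intermediate vertex sequences; the minimum is 10, attained along the walk 0 → 0 → 1.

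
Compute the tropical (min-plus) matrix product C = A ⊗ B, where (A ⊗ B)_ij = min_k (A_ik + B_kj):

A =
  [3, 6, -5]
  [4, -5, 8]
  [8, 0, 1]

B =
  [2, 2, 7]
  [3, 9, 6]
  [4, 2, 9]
A ⊗ B =
  [-1, -3, 4]
  [-2, 4, 1]
  [3, 3, 6]

Apply the min-plus product entry-by-entry:
  C[0][0] = min over k of (A[0][0] + B[0][0] = 3 + 2 = 5, A[0][1] + B[1][0] = 6 + 3 = 9, A[0][2] + B[2][0] = -5 + 4 = -1) = -1 (attained at k = 2)
  C[0][1] = min over k of (A[0][0] + B[0][1] = 3 + 2 = 5, A[0][1] + B[1][1] = 6 + 9 = 15, A[0][2] + B[2][1] = -5 + 2 = -3) = -3 (attained at k = 2)
  C[0][2] = min over k of (A[0][0] + B[0][2] = 3 + 7 = 10, A[0][1] + B[1][2] = 6 + 6 = 12, A[0][2] + B[2][2] = -5 + 9 = 4) = 4 (attained at k = 2)
  C[1][0] = min over k of (A[1][0] + B[0][0] = 4 + 2 = 6, A[1][1] + B[1][0] = -5 + 3 = -2, A[1][2] + B[2][0] = 8 + 4 = 12) = -2 (attained at k = 1)
  C[1][1] = min over k of (A[1][0] + B[0][1] = 4 + 2 = 6, A[1][1] + B[1][1] = -5 + 9 = 4, A[1][2] + B[2][1] = 8 + 2 = 10) = 4 (attained at k = 1)
  C[1][2] = min over k of (A[1][0] + B[0][2] = 4 + 7 = 11, A[1][1] + B[1][2] = -5 + 6 = 1, A[1][2] + B[2][2] = 8 + 9 = 17) = 1 (attained at k = 1)
  C[2][0] = min over k of (A[2][0] + B[0][0] = 8 + 2 = 10, A[2][1] + B[1][0] = 0 + 3 = 3, A[2][2] + B[2][0] = 1 + 4 = 5) = 3 (attained at k = 1)
  C[2][1] = min over k of (A[2][0] + B[0][1] = 8 + 2 = 10, A[2][1] + B[1][1] = 0 + 9 = 9, A[2][2] + B[2][1] = 1 + 2 = 3) = 3 (attained at k = 2)
  C[2][2] = min over k of (A[2][0] + B[0][2] = 8 + 7 = 15, A[2][1] + B[1][2] = 0 + 6 = 6, A[2][2] + B[2][2] = 1 + 9 = 10) = 6 (attained at k = 1)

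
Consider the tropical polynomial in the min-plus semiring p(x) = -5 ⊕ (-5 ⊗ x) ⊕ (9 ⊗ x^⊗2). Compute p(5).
p(5) = -5

A tropical monomial a ⊗ x^⊗i evaluates to a + i · x. Evaluating each term at x = 5:
  Term 0 contributes -5 + 0 · 5 = -5
  Term 1 contributes -5 + 1 · 5 = 0
  Term 2 contributes 9 + 2 · 5 = 19
p(5) = ⊕ of these = min[-5, 0, 19] = -5.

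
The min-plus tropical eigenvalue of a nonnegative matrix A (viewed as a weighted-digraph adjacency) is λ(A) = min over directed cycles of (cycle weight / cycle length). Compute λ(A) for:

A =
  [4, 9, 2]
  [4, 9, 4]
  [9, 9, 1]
λ(A) = 1

Enumerate directed cycles and compute their means (weight / length). Sample:
  cycle 0 → 0: weight = 4, length = 1, mean = 4/1 ≈ 4.000
  cycle 1 → 1: weight = 9, length = 1, mean = 9/1 ≈ 9.000
  cycle 2 → 2: weight = 1, length = 1, mean = 1/1 ≈ 1.000
  cycle 0 → 1 → 0: weight = 13, length = 2, mean = 13/2 ≈ 6.500
  cycle 0 → 2 → 0: weight = 11, length = 2, mean = 11/2 ≈ 5.500
  cycle 1 → 0 → 1: weight = 13, length = 2, mean = 13/2 ≈ 6.500
Minimum mean = 1.000, attained e.g. along the cycle 2 → 2 with weight 1 and length 1. So λ(A) = 1/1 = 1.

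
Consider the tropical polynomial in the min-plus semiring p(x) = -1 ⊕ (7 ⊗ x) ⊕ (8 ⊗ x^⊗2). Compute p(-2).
p(-2) = -1

A tropical monomial a ⊗ x^⊗i evaluates to a + i · x. Evaluating each term at x = -2:
  Term 0 contributes -1 + 0 · -2 = -1
  Term 1 contributes 7 + 1 · -2 = 5
  Term 2 contributes 8 + 2 · -2 = 4
p(-2) = ⊕ of these = min[-1, 5, 4] = -1.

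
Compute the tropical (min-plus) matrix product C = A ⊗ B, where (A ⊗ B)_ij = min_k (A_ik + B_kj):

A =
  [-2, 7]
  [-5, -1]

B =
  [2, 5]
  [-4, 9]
A ⊗ B =
  [0, 3]
  [-5, 0]

Apply the min-plus product entry-by-entry:
  C[0][0] = min over k of (A[0][0] + B[0][0] = -2 + 2 = 0, A[0][1] + B[1][0] = 7 + -4 = 3) = 0 (attained at k = 0)
  C[0][1] = min over k of (A[0][0] + B[0][1] = -2 + 5 = 3, A[0][1] + B[1][1] = 7 + 9 = 16) = 3 (attained at k = 0)
  C[1][0] = min over k of (A[1][0] + B[0][0] = -5 + 2 = -3, A[1][1] + B[1][0] = -1 + -4 = -5) = -5 (attained at k = 1)
  C[1][1] = min over k of (A[1][0] + B[0][1] = -5 + 5 = 0, A[1][1] + B[1][1] = -1 + 9 = 8) = 0 (attained at k = 0)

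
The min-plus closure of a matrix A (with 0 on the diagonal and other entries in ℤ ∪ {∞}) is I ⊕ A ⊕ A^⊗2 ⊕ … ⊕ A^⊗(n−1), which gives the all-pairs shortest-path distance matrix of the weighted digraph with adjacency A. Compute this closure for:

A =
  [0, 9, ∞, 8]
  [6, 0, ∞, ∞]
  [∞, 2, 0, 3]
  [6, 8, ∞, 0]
Closure =
  [0, 9, ∞, 8]
  [6, 0, ∞, 14]
  [8, 2, 0, 3]
  [6, 8, ∞, 0]

This is the Floyd-Warshall all-pairs shortest-path computation. For each intermediate vertex k = 0, 1, …, 3, update dist[i][j] ← min(dist[i][j], dist[i][k] + dist[k][j]). The final matrix gives, for each (i, j), the minimum total weight of any directed path from i to j (possibly empty when i = j).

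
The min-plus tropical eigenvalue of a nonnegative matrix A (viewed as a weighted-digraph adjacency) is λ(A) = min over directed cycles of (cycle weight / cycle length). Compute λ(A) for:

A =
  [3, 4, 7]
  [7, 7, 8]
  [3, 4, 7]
λ(A) = 3

Enumerate directed cycles and compute their means (weight / length). Sample:
  cycle 0 → 0: weight = 3, length = 1, mean = 3/1 ≈ 3.000
  cycle 1 → 1: weight = 7, length = 1, mean = 7/1 ≈ 7.000
  cycle 2 → 2: weight = 7, length = 1, mean = 7/1 ≈ 7.000
  cycle 0 → 1 → 0: weight = 11, length = 2, mean = 11/2 ≈ 5.500
  cycle 0 → 2 → 0: weight = 10, length = 2, mean = 10/2 ≈ 5.000
  cycle 1 → 0 → 1: weight = 11, length = 2, mean = 11/2 ≈ 5.500
Minimum mean = 3.000, attained e.g. along the cycle 0 → 0 with weight 3 and length 1. So λ(A) = 3/1 = 3.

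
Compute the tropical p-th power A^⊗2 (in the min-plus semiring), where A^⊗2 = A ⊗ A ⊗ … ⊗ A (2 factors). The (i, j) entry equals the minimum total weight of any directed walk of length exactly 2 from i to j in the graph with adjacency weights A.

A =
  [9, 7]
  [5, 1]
A^⊗2 =
  [12, 8]
  [6, 2]

Each entry (A^⊗2)_ij equals the minimum over all length-2 walks i = v_0 → v_1 → … → v_2 = j of Σ_t A[v_t][v_{t+1}]. For example, for (i, j) = (0, 1) we minimise over 2 possible intermediate vertex sequences; the minimum is 8, attained along the walk 0 → 1 → 1.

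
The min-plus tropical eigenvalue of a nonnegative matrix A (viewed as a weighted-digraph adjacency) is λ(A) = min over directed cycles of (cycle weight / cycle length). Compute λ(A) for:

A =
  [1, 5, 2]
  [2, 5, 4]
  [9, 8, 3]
λ(A) = 1

Enumerate directed cycles and compute their means (weight / length). Sample:
  cycle 0 → 0: weight = 1, length = 1, mean = 1/1 ≈ 1.000
  cycle 1 → 1: weight = 5, length = 1, mean = 5/1 ≈ 5.000
  cycle 2 → 2: weight = 3, length = 1, mean = 3/1 ≈ 3.000
  cycle 0 → 1 → 0: weight = 7, length = 2, mean = 7/2 ≈ 3.500
  cycle 0 → 2 → 0: weight = 11, length = 2, mean = 11/2 ≈ 5.500
  cycle 1 → 0 → 1: weight = 7, length = 2, mean = 7/2 ≈ 3.500
Minimum mean = 1.000, attained e.g. along the cycle 0 → 0 with weight 1 and length 1. So λ(A) = 1/1 = 1.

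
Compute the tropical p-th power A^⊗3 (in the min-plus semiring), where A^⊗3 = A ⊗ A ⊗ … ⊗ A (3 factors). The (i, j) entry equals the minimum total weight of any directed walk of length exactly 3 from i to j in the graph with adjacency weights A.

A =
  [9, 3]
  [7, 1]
A^⊗3 =
  [11, 5]
  [9, 3]

Each entry (A^⊗3)_ij equals the minimum over all length-3 walks i = v_0 → v_1 → … → v_3 = j of Σ_t A[v_t][v_{t+1}]. For example, for (i, j) = (0, 1) we minimise over 4 possible intermediate vertex sequences; the minimum is 5, attained along the walk 0 → 1 → 1 → 1.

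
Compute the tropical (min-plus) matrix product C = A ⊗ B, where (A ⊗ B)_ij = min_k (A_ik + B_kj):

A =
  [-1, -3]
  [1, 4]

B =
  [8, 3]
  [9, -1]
A ⊗ B =
  [6, -4]
  [9, 3]

Apply the min-plus product entry-by-entry:
  C[0][0] = min over k of (A[0][0] + B[0][0] = -1 + 8 = 7, A[0][1] + B[1][0] = -3 + 9 = 6) = 6 (attained at k = 1)
  C[0][1] = min over k of (A[0][0] + B[0][1] = -1 + 3 = 2, A[0][1] + B[1][1] = -3 + -1 = -4) = -4 (attained at k = 1)
  C[1][0] = min over k of (A[1][0] + B[0][0] = 1 + 8 = 9, A[1][1] + B[1][0] = 4 + 9 = 13) = 9 (attained at k = 0)
  C[1][1] = min over k of (A[1][0] + B[0][1] = 1 + 3 = 4, A[1][1] + B[1][1] = 4 + -1 = 3) = 3 (attained at k = 1)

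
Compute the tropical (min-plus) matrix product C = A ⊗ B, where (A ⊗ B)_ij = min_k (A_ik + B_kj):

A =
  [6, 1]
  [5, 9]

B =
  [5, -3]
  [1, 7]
A ⊗ B =
  [2, 3]
  [10, 2]

Apply the min-plus product entry-by-entry:
  C[0][0] = min over k of (A[0][0] + B[0][0] = 6 + 5 = 11, A[0][1] + B[1][0] = 1 + 1 = 2) = 2 (attained at k = 1)
  C[0][1] = min over k of (A[0][0] + B[0][1] = 6 + -3 = 3, A[0][1] + B[1][1] = 1 + 7 = 8) = 3 (attained at k = 0)
  C[1][0] = min over k of (A[1][0] + B[0][0] = 5 + 5 = 10, A[1][1] + B[1][0] = 9 + 1 = 10) = 10 (attained at k = 0)
  C[1][1] = min over k of (A[1][0] + B[0][1] = 5 + -3 = 2, A[1][1] + B[1][1] = 9 + 7 = 16) = 2 (attained at k = 0)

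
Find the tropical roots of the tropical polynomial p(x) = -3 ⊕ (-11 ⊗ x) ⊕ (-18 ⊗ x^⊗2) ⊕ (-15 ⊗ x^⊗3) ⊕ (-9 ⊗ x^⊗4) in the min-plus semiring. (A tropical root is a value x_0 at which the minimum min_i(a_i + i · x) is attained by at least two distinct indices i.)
Roots: {-6, -3, 7, 8}

Each tropical root is a break point of the lower envelope of the lines y = a_i + i · x (there are 5 lines, with slopes 0, 1, ..., 4). Only the lines that attain the minimum somewhere contribute to roots; other lines are dominated. Here the surviving (envelope) indices are i = 4, i = 3, i = 2, i = 1, i = 0.
Intersections between consecutive envelope lines give the roots: for adjacent envelope indices i < j the intersection is x = (a_i − a_j) / (j − i). Reading off the sorted break points: {-6, -3, 7, 8}.
Verification: at each break x_0, at least two indices attain the minimum of min_i(a_i + i · x_0).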